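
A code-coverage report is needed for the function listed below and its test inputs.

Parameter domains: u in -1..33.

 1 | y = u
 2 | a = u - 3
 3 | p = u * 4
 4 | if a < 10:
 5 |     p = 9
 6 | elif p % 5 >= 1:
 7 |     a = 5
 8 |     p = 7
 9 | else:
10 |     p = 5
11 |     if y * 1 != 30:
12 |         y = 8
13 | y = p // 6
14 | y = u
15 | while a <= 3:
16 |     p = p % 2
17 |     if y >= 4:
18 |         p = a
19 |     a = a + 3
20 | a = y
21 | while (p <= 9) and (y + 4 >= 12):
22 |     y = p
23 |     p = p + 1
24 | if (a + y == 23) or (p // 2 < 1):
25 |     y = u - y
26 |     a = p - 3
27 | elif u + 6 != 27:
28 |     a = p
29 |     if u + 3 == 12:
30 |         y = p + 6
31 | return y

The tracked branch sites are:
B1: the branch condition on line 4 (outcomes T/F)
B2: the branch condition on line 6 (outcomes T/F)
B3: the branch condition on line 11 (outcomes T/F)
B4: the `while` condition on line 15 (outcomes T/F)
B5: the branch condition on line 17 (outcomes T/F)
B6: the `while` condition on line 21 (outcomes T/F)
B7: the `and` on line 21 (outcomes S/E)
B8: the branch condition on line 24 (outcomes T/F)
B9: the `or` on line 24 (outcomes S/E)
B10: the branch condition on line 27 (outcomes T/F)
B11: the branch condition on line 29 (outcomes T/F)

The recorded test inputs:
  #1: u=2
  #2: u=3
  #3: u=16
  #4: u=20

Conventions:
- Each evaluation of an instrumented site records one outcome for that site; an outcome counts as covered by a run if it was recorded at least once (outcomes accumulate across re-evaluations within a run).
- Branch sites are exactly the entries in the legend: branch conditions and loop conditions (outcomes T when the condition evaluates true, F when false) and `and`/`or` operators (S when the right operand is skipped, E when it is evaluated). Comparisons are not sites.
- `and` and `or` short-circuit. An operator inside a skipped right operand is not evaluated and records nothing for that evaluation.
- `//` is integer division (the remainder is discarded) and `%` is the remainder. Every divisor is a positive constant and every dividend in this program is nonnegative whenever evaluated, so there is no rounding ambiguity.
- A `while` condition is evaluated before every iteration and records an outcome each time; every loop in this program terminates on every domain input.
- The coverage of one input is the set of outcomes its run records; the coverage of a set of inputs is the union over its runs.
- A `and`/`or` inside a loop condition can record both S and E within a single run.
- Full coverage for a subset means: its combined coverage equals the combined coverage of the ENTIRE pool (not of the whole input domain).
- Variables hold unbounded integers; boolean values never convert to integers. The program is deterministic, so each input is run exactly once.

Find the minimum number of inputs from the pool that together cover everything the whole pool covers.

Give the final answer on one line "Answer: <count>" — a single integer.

input #1 (u=2): covers B1=T, B4=T, B4=F, B5=F, B6=F, B7=E, B8=T, B9=E
input #2 (u=3): covers B1=T, B4=T, B4=F, B5=F, B6=F, B7=E, B8=T, B9=E
input #3 (u=16): covers B1=F, B2=T, B4=F, B6=T, B6=F, B7=E, B8=T, B9=S
input #4 (u=20): covers B1=F, B2=F, B3=T, B4=F, B6=T, B6=F, B7=E, B8=F, B9=E, B10=T, B11=F
together the pool reaches 17 outcomes: B1=T, B1=F, B2=T, B2=F, B3=T, B4=T, B4=F, B5=F, B6=T, B6=F, B7=E, B8=T, B8=F, B9=S, B9=E, B10=T, B11=F
size 1 is not enough: best union over all size-1 subsets is 11/17
size 2 is not enough: best union over all size-2 subsets is 15/17
size 3: inputs {1, 3, 4} cover all 17 outcomes, and no lexicographically smaller subset of this size does

Answer: 3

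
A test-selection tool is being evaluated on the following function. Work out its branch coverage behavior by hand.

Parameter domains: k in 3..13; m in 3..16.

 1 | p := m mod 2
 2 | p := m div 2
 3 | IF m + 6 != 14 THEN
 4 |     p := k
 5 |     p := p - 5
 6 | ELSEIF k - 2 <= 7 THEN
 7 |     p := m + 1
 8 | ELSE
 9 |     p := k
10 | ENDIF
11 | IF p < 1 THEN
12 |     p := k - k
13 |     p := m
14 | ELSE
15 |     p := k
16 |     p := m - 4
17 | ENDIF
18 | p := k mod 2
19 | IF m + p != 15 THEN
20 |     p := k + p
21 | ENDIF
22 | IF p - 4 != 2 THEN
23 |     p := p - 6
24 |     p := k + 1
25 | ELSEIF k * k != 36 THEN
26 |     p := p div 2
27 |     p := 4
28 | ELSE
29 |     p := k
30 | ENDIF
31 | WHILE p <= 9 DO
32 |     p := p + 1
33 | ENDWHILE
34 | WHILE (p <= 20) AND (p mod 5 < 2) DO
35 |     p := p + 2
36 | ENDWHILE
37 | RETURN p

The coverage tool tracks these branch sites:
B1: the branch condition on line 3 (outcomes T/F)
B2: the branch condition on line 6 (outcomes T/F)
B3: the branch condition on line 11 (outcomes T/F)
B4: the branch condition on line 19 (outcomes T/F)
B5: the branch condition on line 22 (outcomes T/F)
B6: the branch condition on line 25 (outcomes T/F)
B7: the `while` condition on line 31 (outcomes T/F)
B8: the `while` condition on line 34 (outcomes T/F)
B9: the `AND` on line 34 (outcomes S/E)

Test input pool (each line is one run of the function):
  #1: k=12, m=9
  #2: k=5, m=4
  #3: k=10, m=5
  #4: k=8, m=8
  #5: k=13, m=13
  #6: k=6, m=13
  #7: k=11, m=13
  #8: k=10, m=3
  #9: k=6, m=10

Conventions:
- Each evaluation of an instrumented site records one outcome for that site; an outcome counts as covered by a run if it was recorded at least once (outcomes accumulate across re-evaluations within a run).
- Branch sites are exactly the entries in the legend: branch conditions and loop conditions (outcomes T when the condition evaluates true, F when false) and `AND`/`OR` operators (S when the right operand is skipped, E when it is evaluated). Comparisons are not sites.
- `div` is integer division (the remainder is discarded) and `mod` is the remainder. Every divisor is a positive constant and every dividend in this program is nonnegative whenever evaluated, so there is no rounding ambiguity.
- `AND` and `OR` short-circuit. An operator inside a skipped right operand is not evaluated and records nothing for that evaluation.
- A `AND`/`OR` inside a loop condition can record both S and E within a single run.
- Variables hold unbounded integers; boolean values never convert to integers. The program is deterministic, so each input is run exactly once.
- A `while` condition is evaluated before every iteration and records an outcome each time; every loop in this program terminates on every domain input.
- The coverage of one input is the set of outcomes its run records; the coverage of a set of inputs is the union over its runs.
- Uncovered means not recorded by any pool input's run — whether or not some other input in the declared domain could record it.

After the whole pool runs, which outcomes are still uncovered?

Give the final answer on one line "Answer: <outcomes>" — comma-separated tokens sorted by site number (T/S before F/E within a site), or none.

run #1 (k=12, m=9) runs B1->T, B3->F, B4->T, B5->T, B7->F, B9->E, B8->F; records B1=T, B3=F, B4=T, B5=T, B7=F, B8=F, B9=E
run #2 (k=5, m=4) runs B1->T, B3->T, B4->T, B5->F, B6->T, B7->T, B7->T, B7->T, B7->T, B7->T, B7->T, B7->F, B9->E, B8->T, ...; records B1=T, B3=T, B4=T, B5=F, B6=T, B7=T, B7=F, B8=T, B8=F, B9=E
run #3 (k=10, m=5) runs B1->T, B3->F, B4->T, B5->T, B7->F, B9->E, B8->T, B9->E, B8->F; records B1=T, B3=F, B4=T, B5=T, B7=F, B8=T, B8=F, B9=E
run #4 (k=8, m=8) runs B1->F, B2->T, B3->F, B4->T, B5->T, B7->T, B7->F, B9->E, B8->T, B9->E, B8->F; records B1=F, B2=T, B3=F, B4=T, B5=T, B7=T, B7=F, B8=T, B8=F, B9=E
run #5 (k=13, m=13) runs B1->T, B3->F, B4->T, B5->T, B7->F, B9->E, B8->F; records B1=T, B3=F, B4=T, B5=T, B7=F, B8=F, B9=E
run #6 (k=6, m=13) runs B1->T, B3->F, B4->T, B5->F, B6->F, B7->T, B7->T, B7->T, B7->T, B7->F, B9->E, B8->T, B9->E, B8->F; records B1=T, B3=F, B4=T, B5=F, B6=F, B7=T, B7=F, B8=T, B8=F, B9=E
run #7 (k=11, m=13) runs B1->T, B3->F, B4->T, B5->T, B7->F, B9->E, B8->F; records B1=T, B3=F, B4=T, B5=T, B7=F, B8=F, B9=E
run #8 (k=10, m=3) runs B1->T, B3->F, B4->T, B5->T, B7->F, B9->E, B8->T, B9->E, B8->F; records B1=T, B3=F, B4=T, B5=T, B7=F, B8=T, B8=F, B9=E
run #9 (k=6, m=10) runs B1->T, B3->F, B4->T, B5->F, B6->F, B7->T, B7->T, B7->T, B7->T, B7->F, B9->E, B8->T, B9->E, B8->F; records B1=T, B3=F, B4=T, B5=F, B6=F, B7=T, B7=F, B8=T, B8=F, B9=E
union over the pool: B1=T, B1=F, B2=T, B3=T, B3=F, B4=T, B5=T, B5=F, B6=T, B6=F, B7=T, B7=F, B8=T, B8=F, B9=E
uncovered (3 of 18): B2=F, B4=F, B9=S

Answer: B2=F, B4=F, B9=S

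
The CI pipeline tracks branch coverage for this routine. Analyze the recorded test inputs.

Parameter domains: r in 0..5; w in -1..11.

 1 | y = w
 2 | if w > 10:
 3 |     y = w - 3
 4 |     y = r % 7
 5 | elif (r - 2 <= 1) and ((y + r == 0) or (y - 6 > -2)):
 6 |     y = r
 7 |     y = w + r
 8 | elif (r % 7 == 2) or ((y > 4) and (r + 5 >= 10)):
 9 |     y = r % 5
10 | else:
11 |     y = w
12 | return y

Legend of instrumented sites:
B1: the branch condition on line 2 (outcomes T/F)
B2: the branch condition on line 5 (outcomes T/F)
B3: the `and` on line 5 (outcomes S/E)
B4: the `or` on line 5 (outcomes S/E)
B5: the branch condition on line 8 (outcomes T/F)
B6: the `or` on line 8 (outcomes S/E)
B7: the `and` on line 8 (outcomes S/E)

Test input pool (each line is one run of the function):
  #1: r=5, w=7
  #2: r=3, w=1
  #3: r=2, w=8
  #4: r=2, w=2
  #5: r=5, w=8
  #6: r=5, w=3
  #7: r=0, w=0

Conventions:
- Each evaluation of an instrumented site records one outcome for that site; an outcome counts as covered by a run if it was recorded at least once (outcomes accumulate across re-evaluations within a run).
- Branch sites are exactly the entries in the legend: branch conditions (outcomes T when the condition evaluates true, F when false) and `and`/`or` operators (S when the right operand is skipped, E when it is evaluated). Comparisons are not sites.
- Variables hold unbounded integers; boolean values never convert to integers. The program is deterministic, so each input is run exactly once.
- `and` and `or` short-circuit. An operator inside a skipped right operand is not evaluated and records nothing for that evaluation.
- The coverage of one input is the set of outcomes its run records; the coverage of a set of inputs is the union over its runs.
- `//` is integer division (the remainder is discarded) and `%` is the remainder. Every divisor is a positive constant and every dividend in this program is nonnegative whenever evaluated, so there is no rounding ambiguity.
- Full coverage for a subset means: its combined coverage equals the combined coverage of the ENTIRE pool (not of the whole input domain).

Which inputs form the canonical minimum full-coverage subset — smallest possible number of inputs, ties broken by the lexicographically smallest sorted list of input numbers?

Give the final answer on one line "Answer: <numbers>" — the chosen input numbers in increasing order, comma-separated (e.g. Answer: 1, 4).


test 1 (r=5, w=7) fires B1->F, B3->S, B2->F, B6->E, B7->E, B5->T; hits B1=F, B2=F, B3=S, B5=T, B6=E, B7=E
test 2 (r=3, w=1) fires B1->F, B3->E, B4->E, B2->F, B6->E, B7->S, B5->F; hits B1=F, B2=F, B3=E, B4=E, B5=F, B6=E, B7=S
test 3 (r=2, w=8) fires B1->F, B3->E, B4->E, B2->T; hits B1=F, B2=T, B3=E, B4=E
test 4 (r=2, w=2) fires B1->F, B3->E, B4->E, B2->F, B6->S, B5->T; hits B1=F, B2=F, B3=E, B4=E, B5=T, B6=S
test 5 (r=5, w=8) fires B1->F, B3->S, B2->F, B6->E, B7->E, B5->T; hits B1=F, B2=F, B3=S, B5=T, B6=E, B7=E
test 6 (r=5, w=3) fires B1->F, B3->S, B2->F, B6->E, B7->S, B5->F; hits B1=F, B2=F, B3=S, B5=F, B6=E, B7=S
test 7 (r=0, w=0) fires B1->F, B3->E, B4->S, B2->T; hits B1=F, B2=T, B3=E, B4=S
pool-wide coverage (13 outcomes): B1=F, B2=T, B2=F, B3=S, B3=E, B4=S, B4=E, B5=T, B5=F, B6=S, B6=E, B7=S, B7=E
size 1 is not enough: best union over all size-1 subsets is 7/13
size 2 is not enough: best union over all size-2 subsets is 10/13
size 3 is not enough: best union over all size-3 subsets is 12/13
inputs {1, 2, 4, 7} (size 4) cover everything; no size-4 subset with a lexicographically smaller index list covers all 13
Answer: 1, 2, 4, 7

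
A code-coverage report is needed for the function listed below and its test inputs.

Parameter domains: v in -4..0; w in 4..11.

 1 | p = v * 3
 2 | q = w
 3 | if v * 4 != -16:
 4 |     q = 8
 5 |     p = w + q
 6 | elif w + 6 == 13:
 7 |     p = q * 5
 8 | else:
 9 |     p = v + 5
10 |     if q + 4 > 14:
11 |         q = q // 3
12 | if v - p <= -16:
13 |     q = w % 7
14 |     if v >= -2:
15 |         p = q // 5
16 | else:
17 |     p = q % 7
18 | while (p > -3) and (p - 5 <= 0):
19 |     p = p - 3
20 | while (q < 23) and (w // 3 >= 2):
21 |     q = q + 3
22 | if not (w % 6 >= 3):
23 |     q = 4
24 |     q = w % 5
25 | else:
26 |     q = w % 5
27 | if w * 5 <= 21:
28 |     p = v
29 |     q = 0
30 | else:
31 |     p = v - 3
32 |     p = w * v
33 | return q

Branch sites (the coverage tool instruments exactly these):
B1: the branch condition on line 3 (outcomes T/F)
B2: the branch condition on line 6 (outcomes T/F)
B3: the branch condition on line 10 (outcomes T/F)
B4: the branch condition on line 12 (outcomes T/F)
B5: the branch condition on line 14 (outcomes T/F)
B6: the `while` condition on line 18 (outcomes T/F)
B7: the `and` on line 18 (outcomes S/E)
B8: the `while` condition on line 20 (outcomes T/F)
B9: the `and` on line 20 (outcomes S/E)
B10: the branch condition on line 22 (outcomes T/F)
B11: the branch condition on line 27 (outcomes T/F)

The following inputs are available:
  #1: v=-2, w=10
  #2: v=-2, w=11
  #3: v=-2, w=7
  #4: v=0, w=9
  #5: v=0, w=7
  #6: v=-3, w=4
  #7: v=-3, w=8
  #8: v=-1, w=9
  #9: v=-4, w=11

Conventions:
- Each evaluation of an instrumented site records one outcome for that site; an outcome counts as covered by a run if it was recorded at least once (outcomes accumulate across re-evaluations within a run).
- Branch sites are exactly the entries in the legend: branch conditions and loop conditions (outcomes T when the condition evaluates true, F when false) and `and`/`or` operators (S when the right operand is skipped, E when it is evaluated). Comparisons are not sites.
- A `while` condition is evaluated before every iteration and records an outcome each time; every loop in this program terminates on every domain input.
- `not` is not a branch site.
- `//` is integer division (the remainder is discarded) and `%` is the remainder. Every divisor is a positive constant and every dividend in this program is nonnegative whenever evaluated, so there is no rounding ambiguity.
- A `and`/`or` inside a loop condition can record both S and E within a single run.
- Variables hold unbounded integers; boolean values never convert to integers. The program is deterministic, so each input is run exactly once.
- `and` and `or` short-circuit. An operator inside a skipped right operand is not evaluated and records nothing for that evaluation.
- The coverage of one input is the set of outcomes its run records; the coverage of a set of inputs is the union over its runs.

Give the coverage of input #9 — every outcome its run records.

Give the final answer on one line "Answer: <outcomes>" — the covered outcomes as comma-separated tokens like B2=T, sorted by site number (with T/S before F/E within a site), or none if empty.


Running input #9 (v=-4, w=11), event by event:
  B1->F, B2->F, B3->T, B4->F, B7->E, B6->T, B7->E, B6->T, B7->S, B6->F
  B9->E, B8->T, B9->E, B8->T, B9->E, B8->T, B9->E, B8->T, B9->E, B8->T
  B9->E, B8->T, B9->E, B8->T, B9->S, B8->F, B10->F, B11->F
as a set, this run covers: B1=F, B2=F, B3=T, B4=F, B6=T, B6=F, B7=S, B7=E, B8=T, B8=F, B9=S, B9=E, B10=F, B11=F
Answer: B1=F, B2=F, B3=T, B4=F, B6=T, B6=F, B7=S, B7=E, B8=T, B8=F, B9=S, B9=E, B10=F, B11=F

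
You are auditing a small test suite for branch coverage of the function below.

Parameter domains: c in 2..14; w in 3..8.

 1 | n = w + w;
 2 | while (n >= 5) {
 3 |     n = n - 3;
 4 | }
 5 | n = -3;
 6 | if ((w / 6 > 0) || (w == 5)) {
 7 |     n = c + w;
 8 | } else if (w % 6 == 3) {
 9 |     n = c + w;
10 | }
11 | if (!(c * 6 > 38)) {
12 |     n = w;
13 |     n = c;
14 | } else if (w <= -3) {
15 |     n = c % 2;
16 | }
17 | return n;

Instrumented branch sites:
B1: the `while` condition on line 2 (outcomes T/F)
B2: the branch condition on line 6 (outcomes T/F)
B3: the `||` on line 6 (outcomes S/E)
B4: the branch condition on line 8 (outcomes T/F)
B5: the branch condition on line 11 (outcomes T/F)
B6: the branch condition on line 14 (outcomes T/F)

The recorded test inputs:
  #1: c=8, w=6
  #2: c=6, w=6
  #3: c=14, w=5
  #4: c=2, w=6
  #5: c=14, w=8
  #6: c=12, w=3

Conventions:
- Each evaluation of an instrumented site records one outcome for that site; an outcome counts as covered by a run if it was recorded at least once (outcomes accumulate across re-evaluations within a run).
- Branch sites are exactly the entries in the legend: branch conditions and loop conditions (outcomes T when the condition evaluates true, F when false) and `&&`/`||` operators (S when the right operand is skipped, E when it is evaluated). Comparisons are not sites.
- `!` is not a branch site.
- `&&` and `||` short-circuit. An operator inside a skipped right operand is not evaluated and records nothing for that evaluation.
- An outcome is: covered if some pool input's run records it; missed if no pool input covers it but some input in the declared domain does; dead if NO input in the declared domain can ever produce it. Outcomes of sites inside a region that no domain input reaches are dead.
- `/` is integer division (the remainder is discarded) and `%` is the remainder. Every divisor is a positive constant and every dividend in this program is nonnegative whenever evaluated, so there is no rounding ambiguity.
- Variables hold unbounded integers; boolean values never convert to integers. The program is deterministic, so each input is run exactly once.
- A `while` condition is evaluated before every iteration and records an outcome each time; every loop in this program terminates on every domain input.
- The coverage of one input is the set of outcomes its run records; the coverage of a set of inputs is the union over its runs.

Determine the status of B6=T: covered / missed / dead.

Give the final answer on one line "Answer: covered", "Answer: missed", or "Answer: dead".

no pool input records B6=T
checking all 78 inputs in the declared domain: B6=T is never recorded -> dead

Answer: dead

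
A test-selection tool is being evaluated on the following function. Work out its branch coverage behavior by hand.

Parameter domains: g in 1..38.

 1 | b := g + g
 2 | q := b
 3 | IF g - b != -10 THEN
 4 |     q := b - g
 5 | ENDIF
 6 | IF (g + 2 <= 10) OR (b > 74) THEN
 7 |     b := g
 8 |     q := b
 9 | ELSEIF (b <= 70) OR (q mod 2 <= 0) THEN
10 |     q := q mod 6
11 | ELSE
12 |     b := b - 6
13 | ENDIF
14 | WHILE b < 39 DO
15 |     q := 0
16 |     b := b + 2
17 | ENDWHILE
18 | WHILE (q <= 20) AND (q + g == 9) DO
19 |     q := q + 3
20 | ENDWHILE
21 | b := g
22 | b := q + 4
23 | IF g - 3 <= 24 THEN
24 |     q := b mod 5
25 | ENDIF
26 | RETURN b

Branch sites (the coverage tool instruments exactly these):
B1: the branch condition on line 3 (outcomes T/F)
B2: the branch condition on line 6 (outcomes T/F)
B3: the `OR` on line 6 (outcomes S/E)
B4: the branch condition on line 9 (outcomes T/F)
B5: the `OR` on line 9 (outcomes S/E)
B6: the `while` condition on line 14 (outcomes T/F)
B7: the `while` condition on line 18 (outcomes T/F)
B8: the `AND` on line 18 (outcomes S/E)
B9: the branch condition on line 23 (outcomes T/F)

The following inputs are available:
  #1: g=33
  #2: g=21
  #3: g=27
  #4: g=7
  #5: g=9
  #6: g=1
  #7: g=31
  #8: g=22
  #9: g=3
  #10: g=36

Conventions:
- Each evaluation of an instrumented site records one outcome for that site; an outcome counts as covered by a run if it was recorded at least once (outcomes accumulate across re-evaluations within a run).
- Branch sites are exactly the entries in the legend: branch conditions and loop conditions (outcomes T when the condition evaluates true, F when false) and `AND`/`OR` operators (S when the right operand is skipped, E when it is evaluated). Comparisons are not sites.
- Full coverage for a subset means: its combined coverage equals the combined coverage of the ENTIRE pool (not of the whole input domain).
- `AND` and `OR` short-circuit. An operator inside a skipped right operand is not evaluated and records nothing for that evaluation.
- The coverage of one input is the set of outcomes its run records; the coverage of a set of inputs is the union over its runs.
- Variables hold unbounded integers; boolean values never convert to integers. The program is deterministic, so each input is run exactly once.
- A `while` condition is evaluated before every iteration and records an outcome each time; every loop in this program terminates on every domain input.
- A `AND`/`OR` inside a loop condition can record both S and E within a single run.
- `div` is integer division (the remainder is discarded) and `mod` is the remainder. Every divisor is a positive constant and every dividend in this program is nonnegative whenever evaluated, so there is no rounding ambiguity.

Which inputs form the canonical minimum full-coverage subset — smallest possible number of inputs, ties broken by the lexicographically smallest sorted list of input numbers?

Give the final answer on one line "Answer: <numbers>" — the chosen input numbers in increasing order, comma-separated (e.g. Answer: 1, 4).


input #1 (g=33): covers B1=T, B2=F, B3=E, B4=T, B5=S, B6=F, B7=F, B8=E, B9=F
input #2 (g=21): covers B1=T, B2=F, B3=E, B4=T, B5=S, B6=F, B7=F, B8=E, B9=T
input #3 (g=27): covers B1=T, B2=F, B3=E, B4=T, B5=S, B6=F, B7=F, B8=E, B9=T
input #4 (g=7): covers B1=T, B2=T, B3=S, B6=T, B6=F, B7=F, B8=E, B9=T
input #5 (g=9): covers B1=T, B2=F, B3=E, B4=T, B5=S, B6=T, B6=F, B7=T, B7=F, B8=E, B9=T
input #6 (g=1): covers B1=T, B2=T, B3=S, B6=T, B6=F, B7=F, B8=E, B9=T
input #7 (g=31): covers B1=T, B2=F, B3=E, B4=T, B5=S, B6=F, B7=F, B8=E, B9=F
input #8 (g=22): covers B1=T, B2=F, B3=E, B4=T, B5=S, B6=F, B7=F, B8=E, B9=T
input #9 (g=3): covers B1=T, B2=T, B3=S, B6=T, B6=F, B7=F, B8=E, B9=T
input #10 (g=36): covers B1=T, B2=F, B3=E, B4=T, B5=E, B6=F, B7=F, B8=E, B9=F
union over all inputs: B1=T, B2=T, B2=F, B3=S, B3=E, B4=T, B5=S, B5=E, B6=T, B6=F, B7=T, B7=F, B8=E, B9=T, B9=F (15 outcomes)
checked all size-1 subsets: none covers 15 outcomes (max 11/15)
checked all size-2 subsets: none covers 15 outcomes (max 13/15)
at size 3, {4, 5, 10} reaches all 15 outcomes; every lexicographically earlier size-3 subset fails
Answer: 4, 5, 10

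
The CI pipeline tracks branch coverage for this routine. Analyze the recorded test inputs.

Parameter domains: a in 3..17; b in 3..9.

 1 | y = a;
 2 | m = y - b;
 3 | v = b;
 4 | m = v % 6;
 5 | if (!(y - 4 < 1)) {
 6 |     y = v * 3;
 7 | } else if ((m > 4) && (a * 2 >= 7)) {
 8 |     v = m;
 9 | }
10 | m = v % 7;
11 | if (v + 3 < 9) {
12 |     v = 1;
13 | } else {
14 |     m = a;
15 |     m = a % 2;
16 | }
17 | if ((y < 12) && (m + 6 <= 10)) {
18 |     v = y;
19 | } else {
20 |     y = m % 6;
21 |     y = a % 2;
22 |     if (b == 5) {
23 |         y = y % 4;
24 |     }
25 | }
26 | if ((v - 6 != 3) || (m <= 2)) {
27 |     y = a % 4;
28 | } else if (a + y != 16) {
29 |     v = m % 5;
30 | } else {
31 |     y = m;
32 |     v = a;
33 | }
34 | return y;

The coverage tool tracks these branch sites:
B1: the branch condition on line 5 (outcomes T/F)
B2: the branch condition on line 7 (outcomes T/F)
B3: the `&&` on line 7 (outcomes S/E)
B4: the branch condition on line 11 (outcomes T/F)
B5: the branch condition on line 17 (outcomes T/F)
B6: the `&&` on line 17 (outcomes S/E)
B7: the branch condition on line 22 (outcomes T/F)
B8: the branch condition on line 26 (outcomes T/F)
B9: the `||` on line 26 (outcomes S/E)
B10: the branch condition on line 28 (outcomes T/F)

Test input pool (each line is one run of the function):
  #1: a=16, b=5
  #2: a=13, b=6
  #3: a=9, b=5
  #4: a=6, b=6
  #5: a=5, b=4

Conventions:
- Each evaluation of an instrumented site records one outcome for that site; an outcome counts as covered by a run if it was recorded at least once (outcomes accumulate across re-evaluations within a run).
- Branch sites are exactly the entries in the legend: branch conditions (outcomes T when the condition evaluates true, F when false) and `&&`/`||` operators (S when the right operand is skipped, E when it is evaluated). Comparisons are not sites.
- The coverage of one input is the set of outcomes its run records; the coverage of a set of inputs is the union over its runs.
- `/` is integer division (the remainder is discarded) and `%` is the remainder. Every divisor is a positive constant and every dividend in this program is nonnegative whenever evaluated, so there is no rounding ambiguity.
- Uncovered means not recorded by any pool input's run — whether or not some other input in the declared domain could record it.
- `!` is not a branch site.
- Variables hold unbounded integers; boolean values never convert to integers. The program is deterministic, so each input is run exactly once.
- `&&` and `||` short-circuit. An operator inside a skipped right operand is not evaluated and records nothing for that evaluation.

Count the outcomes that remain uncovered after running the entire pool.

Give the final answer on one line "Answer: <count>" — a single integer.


run #1 (a=16, b=5) runs B1->T, B4->T, B6->S, B5->F, B7->T, B9->S, B8->T; records B1=T, B4=T, B5=F, B6=S, B7=T, B8=T, B9=S
run #2 (a=13, b=6) runs B1->T, B4->F, B6->S, B5->F, B7->F, B9->S, B8->T; records B1=T, B4=F, B5=F, B6=S, B7=F, B8=T, B9=S
run #3 (a=9, b=5) runs B1->T, B4->T, B6->S, B5->F, B7->T, B9->S, B8->T; records B1=T, B4=T, B5=F, B6=S, B7=T, B8=T, B9=S
run #4 (a=6, b=6) runs B1->T, B4->F, B6->S, B5->F, B7->F, B9->S, B8->T; records B1=T, B4=F, B5=F, B6=S, B7=F, B8=T, B9=S
run #5 (a=5, b=4) runs B1->T, B4->T, B6->S, B5->F, B7->F, B9->S, B8->T; records B1=T, B4=T, B5=F, B6=S, B7=F, B8=T, B9=S
union over the pool: B1=T, B4=T, B4=F, B5=F, B6=S, B7=T, B7=F, B8=T, B9=S
uncovered (11 of 20): B1=F, B2=T, B2=F, B3=S, B3=E, B5=T, B6=E, B8=F, B9=E, B10=T, B10=F
Answer: 11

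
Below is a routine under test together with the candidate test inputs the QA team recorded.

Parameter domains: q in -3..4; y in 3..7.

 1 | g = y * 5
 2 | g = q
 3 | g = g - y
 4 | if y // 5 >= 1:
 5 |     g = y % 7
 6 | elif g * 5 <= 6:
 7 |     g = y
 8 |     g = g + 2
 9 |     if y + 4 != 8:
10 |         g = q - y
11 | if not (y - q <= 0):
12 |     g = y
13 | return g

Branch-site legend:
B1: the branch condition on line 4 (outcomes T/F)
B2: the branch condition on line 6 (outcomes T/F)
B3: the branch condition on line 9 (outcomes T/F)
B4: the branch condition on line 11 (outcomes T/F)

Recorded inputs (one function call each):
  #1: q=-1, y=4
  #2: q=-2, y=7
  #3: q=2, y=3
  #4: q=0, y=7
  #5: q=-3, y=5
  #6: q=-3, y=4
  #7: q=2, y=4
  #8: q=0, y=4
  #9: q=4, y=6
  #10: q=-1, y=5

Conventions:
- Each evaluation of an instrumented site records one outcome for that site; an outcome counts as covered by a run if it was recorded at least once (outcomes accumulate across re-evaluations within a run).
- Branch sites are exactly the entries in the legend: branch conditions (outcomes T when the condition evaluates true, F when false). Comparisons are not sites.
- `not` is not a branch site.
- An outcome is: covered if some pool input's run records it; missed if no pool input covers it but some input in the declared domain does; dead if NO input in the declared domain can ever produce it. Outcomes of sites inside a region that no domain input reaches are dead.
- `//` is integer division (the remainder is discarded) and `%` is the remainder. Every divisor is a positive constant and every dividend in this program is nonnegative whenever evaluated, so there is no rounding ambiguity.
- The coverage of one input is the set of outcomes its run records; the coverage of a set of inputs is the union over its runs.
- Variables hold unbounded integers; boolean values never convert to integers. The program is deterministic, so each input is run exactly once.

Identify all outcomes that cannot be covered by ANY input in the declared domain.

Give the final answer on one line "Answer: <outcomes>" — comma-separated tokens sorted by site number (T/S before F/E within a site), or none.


running all 40 domain inputs and tallying outcomes:
  B2=F: zero occurrences over every domain input -> dead
  reachable outcomes have witnesses, e.g. B1=T (e.g. q=-3, y=5), B1=F (e.g. q=-3, y=3), B2=T (e.g. q=-3, y=3), B3=T (e.g. q=-3, y=3)
Answer: B2=F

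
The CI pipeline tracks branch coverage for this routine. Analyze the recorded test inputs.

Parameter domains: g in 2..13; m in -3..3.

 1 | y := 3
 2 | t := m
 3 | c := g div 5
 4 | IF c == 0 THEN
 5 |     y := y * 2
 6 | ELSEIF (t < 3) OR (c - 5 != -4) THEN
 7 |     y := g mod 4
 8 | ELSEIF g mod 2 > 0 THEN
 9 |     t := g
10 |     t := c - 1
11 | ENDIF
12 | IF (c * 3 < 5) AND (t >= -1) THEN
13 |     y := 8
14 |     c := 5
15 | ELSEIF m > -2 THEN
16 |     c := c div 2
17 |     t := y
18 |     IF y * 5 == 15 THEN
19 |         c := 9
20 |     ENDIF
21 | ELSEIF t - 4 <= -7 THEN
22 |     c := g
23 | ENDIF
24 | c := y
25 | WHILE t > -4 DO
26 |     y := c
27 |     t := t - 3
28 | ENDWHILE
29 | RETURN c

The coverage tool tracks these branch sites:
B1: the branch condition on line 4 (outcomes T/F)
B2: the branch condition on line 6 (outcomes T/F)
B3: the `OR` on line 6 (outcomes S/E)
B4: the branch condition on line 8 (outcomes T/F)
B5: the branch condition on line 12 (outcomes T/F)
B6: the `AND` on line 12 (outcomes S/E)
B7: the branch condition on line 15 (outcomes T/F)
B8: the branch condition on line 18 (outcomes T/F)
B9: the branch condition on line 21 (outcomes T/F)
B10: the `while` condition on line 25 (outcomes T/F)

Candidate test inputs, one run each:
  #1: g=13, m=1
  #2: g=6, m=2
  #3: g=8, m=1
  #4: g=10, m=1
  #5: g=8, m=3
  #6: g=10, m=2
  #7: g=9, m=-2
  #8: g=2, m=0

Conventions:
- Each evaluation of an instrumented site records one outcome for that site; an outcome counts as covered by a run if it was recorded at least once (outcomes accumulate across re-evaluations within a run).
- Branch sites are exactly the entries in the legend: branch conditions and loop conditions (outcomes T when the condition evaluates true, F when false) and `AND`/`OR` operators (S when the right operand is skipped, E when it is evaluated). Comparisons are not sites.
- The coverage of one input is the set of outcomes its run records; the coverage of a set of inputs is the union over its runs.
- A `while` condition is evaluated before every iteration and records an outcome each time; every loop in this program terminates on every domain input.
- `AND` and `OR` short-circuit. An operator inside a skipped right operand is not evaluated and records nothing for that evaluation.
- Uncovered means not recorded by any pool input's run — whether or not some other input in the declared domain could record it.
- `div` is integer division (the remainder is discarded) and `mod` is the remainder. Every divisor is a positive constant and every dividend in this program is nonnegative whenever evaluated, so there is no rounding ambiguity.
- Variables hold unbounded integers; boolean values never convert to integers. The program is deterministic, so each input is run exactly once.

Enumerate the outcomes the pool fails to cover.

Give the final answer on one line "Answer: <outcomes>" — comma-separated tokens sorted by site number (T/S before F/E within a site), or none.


#1 (g=13, m=1) -> covered: B1=F, B2=T, B3=S, B5=F, B6=S, B7=T, B8=F, B10=T, B10=F
#2 (g=6, m=2) -> covered: B1=F, B2=T, B3=S, B5=T, B6=E, B10=T, B10=F
#3 (g=8, m=1) -> covered: B1=F, B2=T, B3=S, B5=T, B6=E, B10=T, B10=F
#4 (g=10, m=1) -> covered: B1=F, B2=T, B3=S, B5=F, B6=S, B7=T, B8=F, B10=T, B10=F
#5 (g=8, m=3) -> covered: B1=F, B2=F, B3=E, B4=F, B5=T, B6=E, B10=T, B10=F
#6 (g=10, m=2) -> covered: B1=F, B2=T, B3=S, B5=F, B6=S, B7=T, B8=F, B10=T, B10=F
#7 (g=9, m=-2) -> covered: B1=F, B2=T, B3=S, B5=F, B6=E, B7=F, B9=F, B10=T, B10=F
#8 (g=2, m=0) -> covered: B1=T, B5=T, B6=E, B10=T, B10=F
union over the pool: B1=T, B1=F, B2=T, B2=F, B3=S, B3=E, B4=F, B5=T, B5=F, B6=S, B6=E, B7=T, B7=F, B8=F, B9=F, B10=T, B10=F
uncovered (3 of 20): B4=T, B8=T, B9=T
Answer: B4=T, B8=T, B9=T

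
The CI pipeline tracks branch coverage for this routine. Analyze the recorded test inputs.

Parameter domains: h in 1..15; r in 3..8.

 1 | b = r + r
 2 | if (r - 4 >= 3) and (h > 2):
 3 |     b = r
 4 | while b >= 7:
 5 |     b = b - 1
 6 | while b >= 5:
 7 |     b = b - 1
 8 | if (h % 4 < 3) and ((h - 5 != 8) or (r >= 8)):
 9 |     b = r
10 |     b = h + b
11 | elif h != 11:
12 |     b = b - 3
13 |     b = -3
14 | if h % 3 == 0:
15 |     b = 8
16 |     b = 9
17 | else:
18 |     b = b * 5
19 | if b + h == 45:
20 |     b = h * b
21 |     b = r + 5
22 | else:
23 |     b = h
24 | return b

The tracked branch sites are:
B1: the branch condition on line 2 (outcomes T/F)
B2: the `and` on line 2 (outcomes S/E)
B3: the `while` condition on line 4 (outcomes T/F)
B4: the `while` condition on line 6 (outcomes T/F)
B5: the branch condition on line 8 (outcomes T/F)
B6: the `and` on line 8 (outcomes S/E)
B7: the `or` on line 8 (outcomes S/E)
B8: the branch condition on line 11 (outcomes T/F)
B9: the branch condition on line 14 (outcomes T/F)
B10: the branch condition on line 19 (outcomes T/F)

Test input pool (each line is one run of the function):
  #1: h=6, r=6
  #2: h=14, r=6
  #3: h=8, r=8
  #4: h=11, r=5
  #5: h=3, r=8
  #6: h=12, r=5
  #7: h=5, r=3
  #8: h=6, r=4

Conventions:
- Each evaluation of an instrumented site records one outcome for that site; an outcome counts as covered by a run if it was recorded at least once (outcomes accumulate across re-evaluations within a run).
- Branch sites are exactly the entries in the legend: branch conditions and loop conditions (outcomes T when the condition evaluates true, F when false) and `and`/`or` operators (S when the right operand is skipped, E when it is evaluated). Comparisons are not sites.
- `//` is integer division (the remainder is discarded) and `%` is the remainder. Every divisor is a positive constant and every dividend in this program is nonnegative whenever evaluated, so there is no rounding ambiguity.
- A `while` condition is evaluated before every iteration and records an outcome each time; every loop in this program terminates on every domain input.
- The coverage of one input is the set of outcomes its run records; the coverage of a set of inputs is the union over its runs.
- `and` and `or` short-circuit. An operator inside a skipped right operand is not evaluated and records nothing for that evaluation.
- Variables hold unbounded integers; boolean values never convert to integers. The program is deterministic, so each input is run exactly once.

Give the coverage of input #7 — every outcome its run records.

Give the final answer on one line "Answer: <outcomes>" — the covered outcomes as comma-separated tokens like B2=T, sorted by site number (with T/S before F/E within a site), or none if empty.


Simulating input #7 (h=5, r=3) step by step:
  B2->S, B1->F, B3->F, B4->T, B4->T, B4->F, B6->E, B7->S, B5->T, B9->F
  B10->T
as a set, this run covers: B1=F, B2=S, B3=F, B4=T, B4=F, B5=T, B6=E, B7=S, B9=F, B10=T
Answer: B1=F, B2=S, B3=F, B4=T, B4=F, B5=T, B6=E, B7=S, B9=F, B10=T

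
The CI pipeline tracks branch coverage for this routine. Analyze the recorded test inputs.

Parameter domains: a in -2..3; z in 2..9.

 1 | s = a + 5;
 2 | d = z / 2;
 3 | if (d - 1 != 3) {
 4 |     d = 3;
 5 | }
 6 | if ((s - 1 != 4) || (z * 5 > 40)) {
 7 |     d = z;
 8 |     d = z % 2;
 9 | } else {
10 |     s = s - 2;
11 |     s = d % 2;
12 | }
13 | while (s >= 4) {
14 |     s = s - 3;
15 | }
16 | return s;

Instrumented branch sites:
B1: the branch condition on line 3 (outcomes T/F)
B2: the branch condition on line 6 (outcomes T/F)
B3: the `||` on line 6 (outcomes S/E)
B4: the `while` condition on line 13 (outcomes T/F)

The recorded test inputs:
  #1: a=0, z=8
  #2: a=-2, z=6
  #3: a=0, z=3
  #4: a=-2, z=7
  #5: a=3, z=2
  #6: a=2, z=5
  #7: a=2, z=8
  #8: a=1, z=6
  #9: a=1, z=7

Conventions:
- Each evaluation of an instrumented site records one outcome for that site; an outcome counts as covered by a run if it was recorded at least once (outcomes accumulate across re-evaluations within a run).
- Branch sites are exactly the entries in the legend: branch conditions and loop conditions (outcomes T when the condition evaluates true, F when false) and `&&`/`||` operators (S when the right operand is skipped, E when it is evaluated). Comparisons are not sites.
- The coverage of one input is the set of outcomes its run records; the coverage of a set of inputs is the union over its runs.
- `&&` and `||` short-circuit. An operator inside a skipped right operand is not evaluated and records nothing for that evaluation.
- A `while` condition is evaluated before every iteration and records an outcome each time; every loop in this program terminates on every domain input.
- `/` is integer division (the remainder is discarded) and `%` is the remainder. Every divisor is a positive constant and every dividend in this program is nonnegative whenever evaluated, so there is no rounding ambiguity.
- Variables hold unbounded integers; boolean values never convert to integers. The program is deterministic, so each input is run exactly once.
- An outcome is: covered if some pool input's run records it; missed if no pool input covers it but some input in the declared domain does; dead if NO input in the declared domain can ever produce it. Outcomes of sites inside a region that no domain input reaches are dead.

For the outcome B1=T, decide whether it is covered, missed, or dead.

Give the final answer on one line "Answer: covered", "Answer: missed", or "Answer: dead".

B1=T is recorded by pool input(s) 2, 3, 4, 5, 6, 8, 9 -> covered

Answer: covered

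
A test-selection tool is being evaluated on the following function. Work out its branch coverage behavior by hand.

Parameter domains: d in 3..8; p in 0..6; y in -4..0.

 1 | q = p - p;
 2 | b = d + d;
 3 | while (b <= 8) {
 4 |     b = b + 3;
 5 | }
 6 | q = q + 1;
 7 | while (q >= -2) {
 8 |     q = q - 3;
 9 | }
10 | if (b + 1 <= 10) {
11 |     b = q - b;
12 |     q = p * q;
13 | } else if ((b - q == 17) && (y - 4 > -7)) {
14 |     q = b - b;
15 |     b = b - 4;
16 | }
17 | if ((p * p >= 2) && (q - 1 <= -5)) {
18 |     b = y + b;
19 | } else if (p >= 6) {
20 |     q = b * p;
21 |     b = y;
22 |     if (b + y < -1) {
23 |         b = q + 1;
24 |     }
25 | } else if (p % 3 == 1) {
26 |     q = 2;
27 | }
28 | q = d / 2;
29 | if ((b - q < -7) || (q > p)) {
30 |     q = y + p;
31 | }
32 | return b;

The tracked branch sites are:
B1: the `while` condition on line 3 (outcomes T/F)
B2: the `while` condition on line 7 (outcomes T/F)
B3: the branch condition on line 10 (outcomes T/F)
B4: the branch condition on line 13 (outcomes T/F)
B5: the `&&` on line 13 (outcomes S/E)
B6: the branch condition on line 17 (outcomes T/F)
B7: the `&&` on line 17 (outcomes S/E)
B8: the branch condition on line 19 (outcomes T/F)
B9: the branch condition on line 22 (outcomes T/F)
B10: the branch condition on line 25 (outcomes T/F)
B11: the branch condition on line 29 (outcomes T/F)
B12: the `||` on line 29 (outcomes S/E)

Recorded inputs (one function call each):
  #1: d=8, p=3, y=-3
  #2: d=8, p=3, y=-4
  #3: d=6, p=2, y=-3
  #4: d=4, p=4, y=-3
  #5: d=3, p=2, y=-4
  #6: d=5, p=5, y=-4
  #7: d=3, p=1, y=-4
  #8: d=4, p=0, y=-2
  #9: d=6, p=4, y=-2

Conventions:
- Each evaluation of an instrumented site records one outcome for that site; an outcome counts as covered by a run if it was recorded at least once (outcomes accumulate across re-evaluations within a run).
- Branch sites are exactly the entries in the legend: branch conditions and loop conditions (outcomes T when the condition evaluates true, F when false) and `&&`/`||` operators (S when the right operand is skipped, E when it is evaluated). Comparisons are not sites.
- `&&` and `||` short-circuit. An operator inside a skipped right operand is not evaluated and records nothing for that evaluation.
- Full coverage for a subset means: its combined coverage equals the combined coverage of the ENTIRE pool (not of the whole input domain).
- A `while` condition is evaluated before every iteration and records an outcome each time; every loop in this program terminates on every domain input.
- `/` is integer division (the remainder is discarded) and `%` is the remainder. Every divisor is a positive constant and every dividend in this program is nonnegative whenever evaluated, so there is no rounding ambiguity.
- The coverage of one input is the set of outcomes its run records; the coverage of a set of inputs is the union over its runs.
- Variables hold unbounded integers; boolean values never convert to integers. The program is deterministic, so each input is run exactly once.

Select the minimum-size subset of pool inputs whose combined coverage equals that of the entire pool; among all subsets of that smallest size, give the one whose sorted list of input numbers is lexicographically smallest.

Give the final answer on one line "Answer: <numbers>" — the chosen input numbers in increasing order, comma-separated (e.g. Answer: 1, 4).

test 1 (d=8, p=3, y=-3) hits B1=F, B2=T, B2=F, B3=F, B4=F, B5=S, B6=T, B7=E, B11=T, B12=E
test 2 (d=8, p=3, y=-4) hits B1=F, B2=T, B2=F, B3=F, B4=F, B5=S, B6=T, B7=E, B11=T, B12=E
test 3 (d=6, p=2, y=-3) hits B1=F, B2=T, B2=F, B3=F, B4=F, B5=E, B6=T, B7=E, B11=T, B12=E
test 4 (d=4, p=4, y=-3) hits B1=T, B1=F, B2=T, B2=F, B3=F, B4=F, B5=S, B6=T, B7=E, B11=F, B12=E
test 5 (d=3, p=2, y=-4) hits B1=T, B1=F, B2=T, B2=F, B3=T, B6=T, B7=E, B11=T, B12=S
test 6 (d=5, p=5, y=-4) hits B1=F, B2=T, B2=F, B3=F, B4=F, B5=S, B6=T, B7=E, B11=F, B12=E
test 7 (d=3, p=1, y=-4) hits B1=T, B1=F, B2=T, B2=F, B3=T, B6=F, B7=S, B8=F, B10=T, B11=T, B12=S
test 8 (d=4, p=0, y=-2) hits B1=T, B1=F, B2=T, B2=F, B3=F, B4=F, B5=S, B6=F, B7=S, B8=F, B10=F, B11=T, B12=E
test 9 (d=6, p=4, y=-2) hits B1=F, B2=T, B2=F, B3=F, B4=T, B5=E, B6=F, B7=E, B8=F, B10=T, B11=F, B12=E
pool-wide coverage (21 outcomes): B1=T, B1=F, B2=T, B2=F, B3=T, B3=F, B4=T, B4=F, B5=S, B5=E, B6=T, B6=F, B7=S, B7=E, B8=F, B10=T, B10=F, B11=T, B11=F, B12=S, B12=E
every size-1 subset falls short of the 21 outcomes (best: 13/21)
every size-2 subset falls short of the 21 outcomes (best: 18/21)
size 3: inputs {5, 8, 9} cover all 21 outcomes, and no lexicographically smaller subset of this size does

Answer: 5, 8, 9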